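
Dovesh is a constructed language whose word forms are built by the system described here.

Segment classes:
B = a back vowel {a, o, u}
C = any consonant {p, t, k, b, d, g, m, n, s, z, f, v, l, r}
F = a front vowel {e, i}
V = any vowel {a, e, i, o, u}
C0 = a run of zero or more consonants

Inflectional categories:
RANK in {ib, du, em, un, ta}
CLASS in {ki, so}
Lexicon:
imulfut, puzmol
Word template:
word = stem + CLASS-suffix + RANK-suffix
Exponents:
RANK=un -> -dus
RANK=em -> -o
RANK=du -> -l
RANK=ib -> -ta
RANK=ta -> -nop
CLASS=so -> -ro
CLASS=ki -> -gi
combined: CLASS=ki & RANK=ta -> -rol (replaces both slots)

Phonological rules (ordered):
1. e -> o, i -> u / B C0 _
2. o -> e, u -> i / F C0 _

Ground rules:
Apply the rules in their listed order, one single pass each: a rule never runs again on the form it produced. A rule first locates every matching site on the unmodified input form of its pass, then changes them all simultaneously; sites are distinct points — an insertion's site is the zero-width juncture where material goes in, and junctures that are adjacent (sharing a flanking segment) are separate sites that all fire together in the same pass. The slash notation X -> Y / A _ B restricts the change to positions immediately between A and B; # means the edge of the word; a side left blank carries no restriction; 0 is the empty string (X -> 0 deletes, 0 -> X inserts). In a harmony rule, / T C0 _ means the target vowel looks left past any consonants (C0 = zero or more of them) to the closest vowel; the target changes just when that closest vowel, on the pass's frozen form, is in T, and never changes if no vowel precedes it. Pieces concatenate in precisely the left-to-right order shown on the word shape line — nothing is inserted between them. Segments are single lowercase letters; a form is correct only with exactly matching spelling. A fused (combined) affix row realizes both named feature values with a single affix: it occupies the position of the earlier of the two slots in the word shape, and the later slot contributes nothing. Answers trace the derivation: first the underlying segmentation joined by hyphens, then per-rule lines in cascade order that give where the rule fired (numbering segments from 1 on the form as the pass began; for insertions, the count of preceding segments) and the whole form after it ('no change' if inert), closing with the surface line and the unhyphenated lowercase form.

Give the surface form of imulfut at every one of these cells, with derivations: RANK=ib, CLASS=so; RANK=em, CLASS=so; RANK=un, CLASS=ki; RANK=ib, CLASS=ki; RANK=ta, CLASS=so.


cell RANK=ib, CLASS=so:
underlying: imulfut-ro-ta
1. e -> o, i -> u / B C0 _: no change
2. o -> e, u -> i / F C0 _: fires at position(s) 3: imilfutrota
surface: imilfutrota

cell RANK=em, CLASS=so:
underlying: imulfut-ro-o
1. e -> o, i -> u / B C0 _: no change
2. o -> e, u -> i / F C0 _: fires at position(s) 3: imilfutroo
surface: imilfutroo

cell RANK=un, CLASS=ki:
underlying: imulfut-gi-dus
1. e -> o, i -> u / B C0 _: fires at position(s) 9: imulfutgudus
2. o -> e, u -> i / F C0 _: fires at position(s) 3: imilfutgudus
surface: imilfutgudus

cell RANK=ib, CLASS=ki:
underlying: imulfut-gi-ta
1. e -> o, i -> u / B C0 _: fires at position(s) 9: imulfutguta
2. o -> e, u -> i / F C0 _: fires at position(s) 3: imilfutguta
surface: imilfutguta

cell RANK=ta, CLASS=so:
underlying: imulfut-ro-nop
1. e -> o, i -> u / B C0 _: no change
2. o -> e, u -> i / F C0 _: fires at position(s) 3: imilfutronop
surface: imilfutronop


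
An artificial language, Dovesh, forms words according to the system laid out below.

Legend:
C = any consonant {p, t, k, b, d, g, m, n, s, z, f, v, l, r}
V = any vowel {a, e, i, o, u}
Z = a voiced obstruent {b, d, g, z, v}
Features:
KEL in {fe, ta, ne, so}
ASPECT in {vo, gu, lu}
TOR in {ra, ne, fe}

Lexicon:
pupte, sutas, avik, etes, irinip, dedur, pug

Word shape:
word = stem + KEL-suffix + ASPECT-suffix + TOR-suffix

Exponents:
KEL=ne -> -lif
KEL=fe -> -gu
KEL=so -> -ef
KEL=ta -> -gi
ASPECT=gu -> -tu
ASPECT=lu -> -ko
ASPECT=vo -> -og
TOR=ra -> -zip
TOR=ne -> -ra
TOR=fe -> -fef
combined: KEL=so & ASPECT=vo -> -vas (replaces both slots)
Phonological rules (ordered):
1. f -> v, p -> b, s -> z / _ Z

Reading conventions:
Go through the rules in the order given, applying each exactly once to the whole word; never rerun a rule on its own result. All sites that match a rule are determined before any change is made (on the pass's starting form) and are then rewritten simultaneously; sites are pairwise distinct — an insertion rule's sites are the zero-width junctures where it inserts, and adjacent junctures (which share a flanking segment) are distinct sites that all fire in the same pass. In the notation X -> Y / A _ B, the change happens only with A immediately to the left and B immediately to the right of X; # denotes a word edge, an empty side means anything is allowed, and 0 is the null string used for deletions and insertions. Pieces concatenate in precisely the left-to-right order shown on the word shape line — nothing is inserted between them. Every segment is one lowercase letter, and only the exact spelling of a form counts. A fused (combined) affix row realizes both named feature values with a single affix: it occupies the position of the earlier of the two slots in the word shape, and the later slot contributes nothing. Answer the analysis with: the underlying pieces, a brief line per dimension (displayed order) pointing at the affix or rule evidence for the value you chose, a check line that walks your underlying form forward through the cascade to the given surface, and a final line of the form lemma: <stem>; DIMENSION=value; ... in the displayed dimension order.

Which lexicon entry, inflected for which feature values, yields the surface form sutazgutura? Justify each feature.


underlying: sutas-gu-tu-ra
KEL=fe - signalled by the affix -gu
ASPECT=gu - signalled by the affix -tu
TOR=ne - signalled by the affix -ra
check: sutasgutura -> sutazgutura
lemma: sutas; KEL=fe; ASPECT=gu; TOR=ne


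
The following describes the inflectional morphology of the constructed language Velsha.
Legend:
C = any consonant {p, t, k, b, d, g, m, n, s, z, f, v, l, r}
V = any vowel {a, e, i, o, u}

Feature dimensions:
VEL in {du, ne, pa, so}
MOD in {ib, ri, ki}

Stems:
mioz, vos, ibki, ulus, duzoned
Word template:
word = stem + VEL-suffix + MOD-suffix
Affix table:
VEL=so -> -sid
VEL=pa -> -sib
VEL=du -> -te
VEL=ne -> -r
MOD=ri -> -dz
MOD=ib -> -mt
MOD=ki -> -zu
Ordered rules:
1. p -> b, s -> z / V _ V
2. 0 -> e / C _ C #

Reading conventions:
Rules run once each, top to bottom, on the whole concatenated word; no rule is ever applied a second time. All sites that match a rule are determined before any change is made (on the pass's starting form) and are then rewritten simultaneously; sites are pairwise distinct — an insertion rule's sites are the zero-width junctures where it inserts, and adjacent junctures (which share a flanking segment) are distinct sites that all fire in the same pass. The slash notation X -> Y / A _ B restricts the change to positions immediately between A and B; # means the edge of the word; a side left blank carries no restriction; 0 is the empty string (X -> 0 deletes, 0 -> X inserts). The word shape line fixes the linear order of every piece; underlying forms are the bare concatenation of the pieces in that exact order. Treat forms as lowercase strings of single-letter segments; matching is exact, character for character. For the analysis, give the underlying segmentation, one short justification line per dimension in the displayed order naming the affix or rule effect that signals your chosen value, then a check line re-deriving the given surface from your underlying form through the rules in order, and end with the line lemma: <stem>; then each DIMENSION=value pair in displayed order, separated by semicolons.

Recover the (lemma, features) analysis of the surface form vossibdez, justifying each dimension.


underlying: vos-sib-dz
VEL=pa - signalled by the affix -sib
MOD=ri - signalled by the affix -dz
check: vossibdz -> vossibdz -> vossibdez
lemma: vos; VEL=pa; MOD=ri


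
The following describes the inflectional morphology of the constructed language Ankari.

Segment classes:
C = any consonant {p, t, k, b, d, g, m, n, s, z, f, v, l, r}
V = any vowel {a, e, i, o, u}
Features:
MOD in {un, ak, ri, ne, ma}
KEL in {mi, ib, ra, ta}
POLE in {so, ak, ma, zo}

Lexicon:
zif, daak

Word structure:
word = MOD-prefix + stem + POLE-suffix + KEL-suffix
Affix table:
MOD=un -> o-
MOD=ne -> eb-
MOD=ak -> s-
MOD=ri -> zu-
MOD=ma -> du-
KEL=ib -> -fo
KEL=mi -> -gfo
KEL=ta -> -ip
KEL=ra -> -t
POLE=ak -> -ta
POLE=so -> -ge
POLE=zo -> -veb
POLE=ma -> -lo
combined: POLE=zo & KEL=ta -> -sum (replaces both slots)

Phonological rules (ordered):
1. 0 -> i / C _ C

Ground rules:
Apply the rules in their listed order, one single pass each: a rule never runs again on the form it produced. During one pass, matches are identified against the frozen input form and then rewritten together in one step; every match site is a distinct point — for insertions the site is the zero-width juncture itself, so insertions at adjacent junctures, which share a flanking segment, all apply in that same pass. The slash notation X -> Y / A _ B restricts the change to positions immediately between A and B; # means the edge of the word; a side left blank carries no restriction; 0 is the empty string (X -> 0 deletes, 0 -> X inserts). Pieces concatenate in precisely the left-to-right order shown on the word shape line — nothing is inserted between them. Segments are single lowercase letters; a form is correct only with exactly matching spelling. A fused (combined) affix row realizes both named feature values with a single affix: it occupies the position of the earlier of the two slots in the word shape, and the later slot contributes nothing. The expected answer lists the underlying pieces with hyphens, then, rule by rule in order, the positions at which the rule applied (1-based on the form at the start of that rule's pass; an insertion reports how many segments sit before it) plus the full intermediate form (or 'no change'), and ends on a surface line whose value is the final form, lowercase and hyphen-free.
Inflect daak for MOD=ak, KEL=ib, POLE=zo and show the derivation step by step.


underlying: s-daak-veb-fo
1. 0 -> i / C _ C: inserts after position(s) 1, 5, 8: sidaakivebifo
surface: sidaakivebifo


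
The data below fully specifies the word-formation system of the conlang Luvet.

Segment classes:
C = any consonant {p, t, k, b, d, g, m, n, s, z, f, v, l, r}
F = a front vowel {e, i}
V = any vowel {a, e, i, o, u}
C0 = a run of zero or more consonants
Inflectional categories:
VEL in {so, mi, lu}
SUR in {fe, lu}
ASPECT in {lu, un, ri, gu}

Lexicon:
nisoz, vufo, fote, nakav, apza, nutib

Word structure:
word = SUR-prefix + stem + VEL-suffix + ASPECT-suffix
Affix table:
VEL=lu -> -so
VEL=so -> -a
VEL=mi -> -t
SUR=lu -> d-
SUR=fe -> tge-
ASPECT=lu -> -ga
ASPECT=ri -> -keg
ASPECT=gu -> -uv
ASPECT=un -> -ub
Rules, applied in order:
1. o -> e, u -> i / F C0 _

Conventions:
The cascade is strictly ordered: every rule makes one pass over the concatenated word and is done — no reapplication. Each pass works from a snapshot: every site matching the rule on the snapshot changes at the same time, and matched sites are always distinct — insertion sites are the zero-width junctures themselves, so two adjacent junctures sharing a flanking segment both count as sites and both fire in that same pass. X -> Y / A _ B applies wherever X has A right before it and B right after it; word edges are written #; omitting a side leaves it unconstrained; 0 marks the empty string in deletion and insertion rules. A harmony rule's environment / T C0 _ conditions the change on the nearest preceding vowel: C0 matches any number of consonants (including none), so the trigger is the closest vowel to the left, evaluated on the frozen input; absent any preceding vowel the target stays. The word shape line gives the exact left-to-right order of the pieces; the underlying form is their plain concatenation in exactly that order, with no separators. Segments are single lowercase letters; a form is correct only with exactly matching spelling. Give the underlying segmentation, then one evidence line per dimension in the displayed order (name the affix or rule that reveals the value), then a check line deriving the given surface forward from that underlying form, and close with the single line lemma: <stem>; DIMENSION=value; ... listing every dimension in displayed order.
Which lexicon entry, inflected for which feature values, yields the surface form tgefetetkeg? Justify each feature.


underlying: tge-fote-t-keg
VEL=mi - signalled by the affix -t
SUR=fe - signalled by the affix tge-
ASPECT=ri - signalled by the affix -keg
check: tgefotetkeg -> tgefetetkeg
lemma: fote; VEL=mi; SUR=fe; ASPECT=ri


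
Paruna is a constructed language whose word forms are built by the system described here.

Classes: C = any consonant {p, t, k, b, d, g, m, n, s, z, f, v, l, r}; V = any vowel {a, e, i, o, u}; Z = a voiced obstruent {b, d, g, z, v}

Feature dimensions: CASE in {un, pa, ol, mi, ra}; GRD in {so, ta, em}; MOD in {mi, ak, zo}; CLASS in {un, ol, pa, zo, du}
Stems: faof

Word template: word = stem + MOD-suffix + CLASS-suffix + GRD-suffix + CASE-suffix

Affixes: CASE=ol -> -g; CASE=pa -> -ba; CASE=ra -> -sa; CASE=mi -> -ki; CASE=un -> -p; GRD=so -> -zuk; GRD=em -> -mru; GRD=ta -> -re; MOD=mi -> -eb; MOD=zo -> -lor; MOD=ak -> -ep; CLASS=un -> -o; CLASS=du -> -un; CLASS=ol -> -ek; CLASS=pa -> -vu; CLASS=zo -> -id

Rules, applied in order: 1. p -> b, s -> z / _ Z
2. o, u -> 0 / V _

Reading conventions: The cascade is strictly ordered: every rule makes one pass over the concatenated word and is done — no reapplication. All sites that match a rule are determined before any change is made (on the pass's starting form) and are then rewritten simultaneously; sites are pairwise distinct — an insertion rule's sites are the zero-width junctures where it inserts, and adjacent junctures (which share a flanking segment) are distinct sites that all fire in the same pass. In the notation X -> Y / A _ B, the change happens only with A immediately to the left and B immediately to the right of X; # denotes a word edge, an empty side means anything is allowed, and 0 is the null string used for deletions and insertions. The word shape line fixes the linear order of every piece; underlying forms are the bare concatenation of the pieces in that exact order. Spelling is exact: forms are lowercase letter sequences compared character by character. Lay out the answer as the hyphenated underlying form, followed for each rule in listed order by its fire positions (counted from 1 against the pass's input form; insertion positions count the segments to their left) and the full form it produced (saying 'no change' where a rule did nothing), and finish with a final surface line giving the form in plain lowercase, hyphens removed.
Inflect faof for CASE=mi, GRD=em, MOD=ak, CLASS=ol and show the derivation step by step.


underlying: faof-ep-ek-mru-ki
1. p -> b, s -> z / _ Z: no change
2. o, u -> 0 / V _: fires at position(s) 3: fafepekmruki
surface: fafepekmruki


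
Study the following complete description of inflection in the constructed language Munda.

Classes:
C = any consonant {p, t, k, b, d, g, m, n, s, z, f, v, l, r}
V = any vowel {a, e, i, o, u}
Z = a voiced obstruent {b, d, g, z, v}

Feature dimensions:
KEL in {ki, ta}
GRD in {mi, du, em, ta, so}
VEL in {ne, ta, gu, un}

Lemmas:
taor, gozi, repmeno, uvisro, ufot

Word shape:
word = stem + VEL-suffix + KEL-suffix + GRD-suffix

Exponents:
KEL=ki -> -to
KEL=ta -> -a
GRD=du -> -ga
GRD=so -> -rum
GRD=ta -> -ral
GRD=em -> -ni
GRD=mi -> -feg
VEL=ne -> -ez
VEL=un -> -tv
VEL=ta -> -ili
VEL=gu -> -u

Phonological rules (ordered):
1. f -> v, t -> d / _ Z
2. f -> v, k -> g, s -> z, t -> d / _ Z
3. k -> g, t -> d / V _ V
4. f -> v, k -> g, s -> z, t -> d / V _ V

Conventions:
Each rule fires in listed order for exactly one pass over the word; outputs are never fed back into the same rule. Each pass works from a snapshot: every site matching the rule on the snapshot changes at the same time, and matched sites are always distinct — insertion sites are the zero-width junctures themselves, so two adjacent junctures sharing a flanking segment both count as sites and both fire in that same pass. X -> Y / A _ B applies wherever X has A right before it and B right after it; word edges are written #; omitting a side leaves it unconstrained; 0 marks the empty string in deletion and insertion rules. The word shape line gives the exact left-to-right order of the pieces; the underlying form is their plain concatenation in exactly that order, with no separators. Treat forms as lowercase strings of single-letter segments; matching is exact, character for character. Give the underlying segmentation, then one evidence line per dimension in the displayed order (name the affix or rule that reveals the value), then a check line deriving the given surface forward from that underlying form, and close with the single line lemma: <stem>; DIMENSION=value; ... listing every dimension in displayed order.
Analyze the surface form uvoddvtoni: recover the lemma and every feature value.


underlying: ufot-tv-to-ni
KEL=ki - signalled by the affix -to
GRD=em - signalled by the affix -ni
VEL=un - signalled by the affix -tv
check: ufottvtoni -> ufotdvtoni -> ufoddvtoni -> ufoddvtoni -> uvoddvtoni
lemma: ufot; KEL=ki; GRD=em; VEL=un


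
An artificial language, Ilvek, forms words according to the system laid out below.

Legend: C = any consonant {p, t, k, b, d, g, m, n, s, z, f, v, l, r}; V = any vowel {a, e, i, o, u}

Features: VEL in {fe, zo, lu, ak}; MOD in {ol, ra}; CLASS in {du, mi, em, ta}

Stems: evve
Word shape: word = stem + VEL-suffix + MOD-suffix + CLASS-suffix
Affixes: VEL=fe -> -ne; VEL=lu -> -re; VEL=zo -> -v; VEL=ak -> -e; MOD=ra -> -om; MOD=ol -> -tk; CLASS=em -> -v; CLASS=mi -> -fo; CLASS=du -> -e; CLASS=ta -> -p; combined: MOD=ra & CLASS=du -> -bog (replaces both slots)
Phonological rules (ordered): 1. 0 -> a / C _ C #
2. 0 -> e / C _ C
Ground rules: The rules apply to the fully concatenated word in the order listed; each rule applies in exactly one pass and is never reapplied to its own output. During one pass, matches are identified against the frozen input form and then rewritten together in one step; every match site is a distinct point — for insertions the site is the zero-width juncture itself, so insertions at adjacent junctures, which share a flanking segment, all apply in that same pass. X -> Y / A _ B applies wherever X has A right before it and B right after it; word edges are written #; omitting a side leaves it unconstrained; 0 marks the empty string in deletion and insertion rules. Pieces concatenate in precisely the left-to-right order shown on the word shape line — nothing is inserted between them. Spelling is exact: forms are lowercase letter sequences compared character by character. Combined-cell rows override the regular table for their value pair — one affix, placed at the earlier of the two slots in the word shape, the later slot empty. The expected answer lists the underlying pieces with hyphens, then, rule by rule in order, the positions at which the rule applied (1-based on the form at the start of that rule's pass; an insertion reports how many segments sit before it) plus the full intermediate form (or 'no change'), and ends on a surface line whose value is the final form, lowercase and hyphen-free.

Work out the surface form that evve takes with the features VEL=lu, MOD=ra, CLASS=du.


underlying: evve-re-bog
1. 0 -> a / C _ C #: no change
2. 0 -> e / C _ C: inserts after position(s) 2: eveverebog
surface: eveverebog


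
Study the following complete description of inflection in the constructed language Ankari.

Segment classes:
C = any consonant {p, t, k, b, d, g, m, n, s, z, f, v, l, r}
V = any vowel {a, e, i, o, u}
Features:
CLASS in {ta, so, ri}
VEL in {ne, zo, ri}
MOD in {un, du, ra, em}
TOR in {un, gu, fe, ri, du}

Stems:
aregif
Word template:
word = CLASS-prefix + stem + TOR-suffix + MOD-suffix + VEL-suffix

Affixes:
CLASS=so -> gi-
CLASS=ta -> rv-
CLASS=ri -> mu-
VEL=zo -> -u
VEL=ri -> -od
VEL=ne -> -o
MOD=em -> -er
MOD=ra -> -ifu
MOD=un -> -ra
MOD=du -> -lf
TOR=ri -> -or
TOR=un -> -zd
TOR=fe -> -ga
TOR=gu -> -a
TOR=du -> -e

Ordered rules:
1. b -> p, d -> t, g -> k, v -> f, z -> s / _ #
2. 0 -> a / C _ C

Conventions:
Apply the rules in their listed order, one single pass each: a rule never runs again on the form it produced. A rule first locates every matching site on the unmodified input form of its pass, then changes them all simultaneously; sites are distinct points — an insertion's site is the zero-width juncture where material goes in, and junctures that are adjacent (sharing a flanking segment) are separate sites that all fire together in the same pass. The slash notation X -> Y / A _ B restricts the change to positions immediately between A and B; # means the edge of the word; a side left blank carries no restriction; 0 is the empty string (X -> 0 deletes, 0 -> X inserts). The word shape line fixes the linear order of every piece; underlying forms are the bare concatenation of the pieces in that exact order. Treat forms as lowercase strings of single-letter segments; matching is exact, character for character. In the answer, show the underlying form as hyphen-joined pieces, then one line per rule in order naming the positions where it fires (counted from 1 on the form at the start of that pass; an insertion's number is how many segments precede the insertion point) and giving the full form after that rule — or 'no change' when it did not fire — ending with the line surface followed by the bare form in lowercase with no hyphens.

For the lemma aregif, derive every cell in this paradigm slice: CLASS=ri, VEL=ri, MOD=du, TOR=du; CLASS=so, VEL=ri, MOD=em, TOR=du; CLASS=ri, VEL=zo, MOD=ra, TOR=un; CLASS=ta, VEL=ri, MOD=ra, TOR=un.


cell CLASS=ri, VEL=ri, MOD=du, TOR=du:
underlying: mu-aregif-e-lf-od
1. b -> p, d -> t, g -> k, v -> f, z -> s / _ #: fires at position(s) 13: muaregifelfot
2. 0 -> a / C _ C: inserts after position(s) 10: muaregifelafot
surface: muaregifelafot

cell CLASS=so, VEL=ri, MOD=em, TOR=du:
underlying: gi-aregif-e-er-od
1. b -> p, d -> t, g -> k, v -> f, z -> s / _ #: fires at position(s) 13: giaregifeerot
2. 0 -> a / C _ C: no change
surface: giaregifeerot

cell CLASS=ri, VEL=zo, MOD=ra, TOR=un:
underlying: mu-aregif-zd-ifu-u
1. b -> p, d -> t, g -> k, v -> f, z -> s / _ #: no change
2. 0 -> a / C _ C: inserts after position(s) 8, 9: muaregifazadifuu
surface: muaregifazadifuu

cell CLASS=ta, VEL=ri, MOD=ra, TOR=un:
underlying: rv-aregif-zd-ifu-od
1. b -> p, d -> t, g -> k, v -> f, z -> s / _ #: fires at position(s) 15: rvaregifzdifuot
2. 0 -> a / C _ C: inserts after position(s) 1, 8, 9: ravaregifazadifuot
surface: ravaregifazadifuot


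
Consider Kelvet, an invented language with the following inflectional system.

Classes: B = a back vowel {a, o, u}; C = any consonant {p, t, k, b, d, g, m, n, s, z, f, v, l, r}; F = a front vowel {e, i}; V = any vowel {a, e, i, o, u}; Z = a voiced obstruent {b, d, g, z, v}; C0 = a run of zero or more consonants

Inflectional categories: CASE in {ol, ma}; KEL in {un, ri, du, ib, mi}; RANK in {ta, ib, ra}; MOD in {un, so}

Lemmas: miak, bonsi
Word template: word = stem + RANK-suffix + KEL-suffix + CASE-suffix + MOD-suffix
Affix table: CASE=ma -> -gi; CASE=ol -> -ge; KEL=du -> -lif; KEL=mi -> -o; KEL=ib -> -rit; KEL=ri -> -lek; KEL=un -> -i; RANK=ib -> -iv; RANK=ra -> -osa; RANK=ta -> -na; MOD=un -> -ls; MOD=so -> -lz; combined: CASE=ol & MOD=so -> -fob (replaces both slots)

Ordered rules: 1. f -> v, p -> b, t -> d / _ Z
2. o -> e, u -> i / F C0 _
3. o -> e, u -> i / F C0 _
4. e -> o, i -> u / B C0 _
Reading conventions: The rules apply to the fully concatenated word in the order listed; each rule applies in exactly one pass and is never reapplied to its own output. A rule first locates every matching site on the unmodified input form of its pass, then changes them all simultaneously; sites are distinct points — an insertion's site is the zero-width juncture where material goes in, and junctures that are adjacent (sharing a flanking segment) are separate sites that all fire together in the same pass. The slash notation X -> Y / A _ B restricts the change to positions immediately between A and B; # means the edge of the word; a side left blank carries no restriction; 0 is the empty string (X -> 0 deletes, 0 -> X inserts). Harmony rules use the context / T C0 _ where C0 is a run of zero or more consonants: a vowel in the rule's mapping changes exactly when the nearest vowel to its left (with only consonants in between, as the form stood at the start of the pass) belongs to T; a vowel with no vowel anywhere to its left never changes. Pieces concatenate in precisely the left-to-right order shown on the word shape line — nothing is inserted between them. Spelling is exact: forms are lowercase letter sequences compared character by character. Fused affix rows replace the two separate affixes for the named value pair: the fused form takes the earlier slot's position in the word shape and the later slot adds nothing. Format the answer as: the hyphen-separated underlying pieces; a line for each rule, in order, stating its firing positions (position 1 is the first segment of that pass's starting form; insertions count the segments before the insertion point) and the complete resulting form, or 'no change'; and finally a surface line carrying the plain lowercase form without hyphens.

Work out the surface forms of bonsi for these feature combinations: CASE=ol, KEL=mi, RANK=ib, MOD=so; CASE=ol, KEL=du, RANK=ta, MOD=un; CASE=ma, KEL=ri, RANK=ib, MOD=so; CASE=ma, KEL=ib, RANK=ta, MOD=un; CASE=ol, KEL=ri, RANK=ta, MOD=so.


cell CASE=ol, KEL=mi, RANK=ib, MOD=so:
underlying: bonsi-iv-o-fob
1. f -> v, p -> b, t -> d / _ Z: no change
2. o -> e, u -> i / F C0 _: fires at position(s) 8: bonsiivefob
3. o -> e, u -> i / F C0 _: fires at position(s) 10: bonsiivefeb
4. e -> o, i -> u / B C0 _: fires at position(s) 5: bonsuivefeb
surface: bonsuivefeb

cell CASE=ol, KEL=du, RANK=ta, MOD=un:
underlying: bonsi-na-lif-ge-ls
1. f -> v, p -> b, t -> d / _ Z: fires at position(s) 10: bonsinalivgels
2. o -> e, u -> i / F C0 _: no change
3. o -> e, u -> i / F C0 _: no change
4. e -> o, i -> u / B C0 _: fires at position(s) 5, 9: bonsunaluvgels
surface: bonsunaluvgels

cell CASE=ma, KEL=ri, RANK=ib, MOD=so:
underlying: bonsi-iv-lek-gi-lz
1. f -> v, p -> b, t -> d / _ Z: no change
2. o -> e, u -> i / F C0 _: no change
3. o -> e, u -> i / F C0 _: no change
4. e -> o, i -> u / B C0 _: fires at position(s) 5: bonsuivlekgilz
surface: bonsuivlekgilz

cell CASE=ma, KEL=ib, RANK=ta, MOD=un:
underlying: bonsi-na-rit-gi-ls
1. f -> v, p -> b, t -> d / _ Z: fires at position(s) 10: bonsinaridgils
2. o -> e, u -> i / F C0 _: no change
3. o -> e, u -> i / F C0 _: no change
4. e -> o, i -> u / B C0 _: fires at position(s) 5, 9: bonsunarudgils
surface: bonsunarudgils

cell CASE=ol, KEL=ri, RANK=ta, MOD=so:
underlying: bonsi-na-lek-fob
1. f -> v, p -> b, t -> d / _ Z: no change
2. o -> e, u -> i / F C0 _: fires at position(s) 12: bonsinalekfeb
3. o -> e, u -> i / F C0 _: no change
4. e -> o, i -> u / B C0 _: fires at position(s) 5, 9: bonsunalokfeb
surface: bonsunalokfeb


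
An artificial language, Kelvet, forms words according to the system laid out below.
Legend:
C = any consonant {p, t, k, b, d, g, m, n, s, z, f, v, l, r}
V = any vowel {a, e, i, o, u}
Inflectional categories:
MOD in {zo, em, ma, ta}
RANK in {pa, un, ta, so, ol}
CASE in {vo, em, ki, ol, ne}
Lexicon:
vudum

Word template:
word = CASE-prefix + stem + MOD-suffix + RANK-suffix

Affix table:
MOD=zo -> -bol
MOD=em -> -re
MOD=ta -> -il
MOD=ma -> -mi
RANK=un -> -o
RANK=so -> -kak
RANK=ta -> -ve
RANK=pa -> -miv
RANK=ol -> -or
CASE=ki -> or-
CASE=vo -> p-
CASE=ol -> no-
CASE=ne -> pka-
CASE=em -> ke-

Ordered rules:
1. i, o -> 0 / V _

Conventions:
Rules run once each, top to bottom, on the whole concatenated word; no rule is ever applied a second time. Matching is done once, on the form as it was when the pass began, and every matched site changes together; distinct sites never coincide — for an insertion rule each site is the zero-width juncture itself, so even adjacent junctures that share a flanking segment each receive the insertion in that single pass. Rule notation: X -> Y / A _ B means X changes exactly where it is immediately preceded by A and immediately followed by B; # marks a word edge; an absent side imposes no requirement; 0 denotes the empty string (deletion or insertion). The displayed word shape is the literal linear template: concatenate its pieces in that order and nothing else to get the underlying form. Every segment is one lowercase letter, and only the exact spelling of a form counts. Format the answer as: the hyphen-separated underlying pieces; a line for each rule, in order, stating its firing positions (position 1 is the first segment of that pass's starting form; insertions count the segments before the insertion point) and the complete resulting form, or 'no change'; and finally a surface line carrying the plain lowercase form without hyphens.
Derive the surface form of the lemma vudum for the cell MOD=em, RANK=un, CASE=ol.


underlying: no-vudum-re-o
1. i, o -> 0 / V _: fires at position(s) 10: novudumre
surface: novudumre


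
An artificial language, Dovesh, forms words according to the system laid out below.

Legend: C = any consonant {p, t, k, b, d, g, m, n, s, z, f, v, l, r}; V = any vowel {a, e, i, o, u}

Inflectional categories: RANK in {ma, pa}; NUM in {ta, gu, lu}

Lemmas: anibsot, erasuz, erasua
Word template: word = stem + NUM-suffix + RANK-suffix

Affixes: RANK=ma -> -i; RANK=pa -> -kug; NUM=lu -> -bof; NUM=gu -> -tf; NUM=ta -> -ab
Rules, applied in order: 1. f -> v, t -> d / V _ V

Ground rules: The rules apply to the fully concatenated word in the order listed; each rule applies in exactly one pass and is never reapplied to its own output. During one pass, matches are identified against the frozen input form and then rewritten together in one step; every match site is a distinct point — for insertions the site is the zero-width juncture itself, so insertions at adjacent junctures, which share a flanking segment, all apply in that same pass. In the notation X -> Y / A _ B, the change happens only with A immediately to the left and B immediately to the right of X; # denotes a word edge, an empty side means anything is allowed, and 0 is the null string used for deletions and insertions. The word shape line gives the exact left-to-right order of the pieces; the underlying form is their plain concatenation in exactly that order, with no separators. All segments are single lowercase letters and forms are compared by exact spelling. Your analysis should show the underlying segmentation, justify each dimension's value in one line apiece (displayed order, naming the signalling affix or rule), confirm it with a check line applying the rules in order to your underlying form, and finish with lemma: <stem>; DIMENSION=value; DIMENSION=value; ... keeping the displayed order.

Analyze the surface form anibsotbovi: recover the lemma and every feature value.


underlying: anibsot-bof-i
RANK=ma - signalled by the affix -i
NUM=lu - signalled by the affix -bof
check: anibsotbofi -> anibsotbovi
lemma: anibsot; RANK=ma; NUM=lu


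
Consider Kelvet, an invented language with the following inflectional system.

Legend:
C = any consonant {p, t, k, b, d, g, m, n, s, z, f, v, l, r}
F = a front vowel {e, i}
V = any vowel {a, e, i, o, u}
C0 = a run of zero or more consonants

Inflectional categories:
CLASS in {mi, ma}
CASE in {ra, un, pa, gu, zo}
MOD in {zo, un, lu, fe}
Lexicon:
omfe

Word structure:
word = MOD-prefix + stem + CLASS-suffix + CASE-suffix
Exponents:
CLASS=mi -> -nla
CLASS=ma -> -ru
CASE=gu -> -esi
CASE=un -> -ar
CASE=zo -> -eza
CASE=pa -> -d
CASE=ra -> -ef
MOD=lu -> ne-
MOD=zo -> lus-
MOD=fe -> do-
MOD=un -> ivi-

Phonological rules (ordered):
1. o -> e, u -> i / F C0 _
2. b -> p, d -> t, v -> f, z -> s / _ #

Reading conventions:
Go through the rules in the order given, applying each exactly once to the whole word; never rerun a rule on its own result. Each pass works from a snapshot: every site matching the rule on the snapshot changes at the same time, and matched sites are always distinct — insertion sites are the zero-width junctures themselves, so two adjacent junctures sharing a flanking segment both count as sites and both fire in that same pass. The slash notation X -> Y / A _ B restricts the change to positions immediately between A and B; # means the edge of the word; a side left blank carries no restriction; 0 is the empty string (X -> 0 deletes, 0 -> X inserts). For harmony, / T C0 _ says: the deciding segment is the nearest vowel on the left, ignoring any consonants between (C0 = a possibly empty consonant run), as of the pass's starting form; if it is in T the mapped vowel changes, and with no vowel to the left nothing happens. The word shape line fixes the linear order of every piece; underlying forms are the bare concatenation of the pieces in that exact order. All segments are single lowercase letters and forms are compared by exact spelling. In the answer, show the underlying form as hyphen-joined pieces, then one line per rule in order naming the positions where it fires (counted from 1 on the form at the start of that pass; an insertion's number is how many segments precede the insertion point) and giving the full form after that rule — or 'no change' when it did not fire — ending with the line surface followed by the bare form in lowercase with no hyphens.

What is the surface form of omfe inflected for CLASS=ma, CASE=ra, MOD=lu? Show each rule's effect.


underlying: ne-omfe-ru-ef
1. o -> e, u -> i / F C0 _: fires at position(s) 3, 8: neemferief
2. b -> p, d -> t, v -> f, z -> s / _ #: no change
surface: neemferief


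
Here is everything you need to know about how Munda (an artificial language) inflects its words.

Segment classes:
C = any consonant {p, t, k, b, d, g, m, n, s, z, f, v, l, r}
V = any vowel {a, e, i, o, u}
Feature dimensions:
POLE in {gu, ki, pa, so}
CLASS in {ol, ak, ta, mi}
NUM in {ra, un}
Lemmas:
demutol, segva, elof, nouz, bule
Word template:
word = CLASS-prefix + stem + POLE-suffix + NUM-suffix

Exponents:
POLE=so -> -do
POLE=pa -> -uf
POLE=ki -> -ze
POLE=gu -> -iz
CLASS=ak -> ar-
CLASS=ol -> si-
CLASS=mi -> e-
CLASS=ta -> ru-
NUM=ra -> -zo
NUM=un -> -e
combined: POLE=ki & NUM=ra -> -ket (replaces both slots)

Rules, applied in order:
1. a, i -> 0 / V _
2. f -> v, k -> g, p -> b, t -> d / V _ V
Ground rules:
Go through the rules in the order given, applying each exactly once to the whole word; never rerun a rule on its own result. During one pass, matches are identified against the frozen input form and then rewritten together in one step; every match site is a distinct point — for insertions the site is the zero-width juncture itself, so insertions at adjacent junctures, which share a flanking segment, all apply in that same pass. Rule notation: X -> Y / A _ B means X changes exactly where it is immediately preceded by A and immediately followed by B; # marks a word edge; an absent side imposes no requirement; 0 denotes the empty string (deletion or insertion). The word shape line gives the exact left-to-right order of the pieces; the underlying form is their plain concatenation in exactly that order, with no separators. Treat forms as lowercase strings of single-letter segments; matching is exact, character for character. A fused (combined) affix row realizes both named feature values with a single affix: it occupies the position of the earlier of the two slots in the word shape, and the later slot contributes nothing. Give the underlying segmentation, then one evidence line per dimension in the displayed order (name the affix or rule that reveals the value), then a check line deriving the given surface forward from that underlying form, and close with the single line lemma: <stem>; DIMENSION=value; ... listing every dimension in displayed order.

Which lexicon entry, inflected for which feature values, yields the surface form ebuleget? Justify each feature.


underlying: e-bule-ket
POLE=ki - signalled by the combined affix row
CLASS=mi - signalled by the affix e-
NUM=ra - signalled by the combined affix row
check: ebuleket -> ebuleket -> ebuleget
lemma: bule; POLE=ki; CLASS=mi; NUM=ra


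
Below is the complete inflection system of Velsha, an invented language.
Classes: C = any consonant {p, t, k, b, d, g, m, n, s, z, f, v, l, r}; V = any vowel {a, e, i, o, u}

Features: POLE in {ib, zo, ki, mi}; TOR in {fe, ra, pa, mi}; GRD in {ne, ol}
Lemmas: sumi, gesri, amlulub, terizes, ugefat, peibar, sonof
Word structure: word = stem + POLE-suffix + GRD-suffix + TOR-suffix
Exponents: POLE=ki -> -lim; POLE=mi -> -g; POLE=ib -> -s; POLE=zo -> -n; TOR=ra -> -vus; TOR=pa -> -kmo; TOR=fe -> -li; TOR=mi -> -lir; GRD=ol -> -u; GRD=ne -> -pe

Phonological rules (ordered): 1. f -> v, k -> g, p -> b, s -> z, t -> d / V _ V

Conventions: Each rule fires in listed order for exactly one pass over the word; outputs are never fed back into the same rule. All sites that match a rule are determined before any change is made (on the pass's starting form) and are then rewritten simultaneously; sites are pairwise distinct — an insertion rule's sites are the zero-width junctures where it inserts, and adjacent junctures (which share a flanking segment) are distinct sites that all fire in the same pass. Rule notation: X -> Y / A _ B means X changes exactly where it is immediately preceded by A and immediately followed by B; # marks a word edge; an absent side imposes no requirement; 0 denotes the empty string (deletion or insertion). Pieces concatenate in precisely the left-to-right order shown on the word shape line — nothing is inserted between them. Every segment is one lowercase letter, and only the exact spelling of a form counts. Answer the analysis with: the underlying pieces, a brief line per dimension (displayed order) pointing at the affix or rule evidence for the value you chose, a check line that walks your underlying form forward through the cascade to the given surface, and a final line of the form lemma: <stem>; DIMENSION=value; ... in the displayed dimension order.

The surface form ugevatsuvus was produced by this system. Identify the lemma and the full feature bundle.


underlying: ugefat-s-u-vus
POLE=ib - signalled by the affix -s
TOR=ra - signalled by the affix -vus
GRD=ol - signalled by the affix -u
check: ugefatsuvus -> ugevatsuvus
lemma: ugefat; POLE=ib; TOR=ra; GRD=ol


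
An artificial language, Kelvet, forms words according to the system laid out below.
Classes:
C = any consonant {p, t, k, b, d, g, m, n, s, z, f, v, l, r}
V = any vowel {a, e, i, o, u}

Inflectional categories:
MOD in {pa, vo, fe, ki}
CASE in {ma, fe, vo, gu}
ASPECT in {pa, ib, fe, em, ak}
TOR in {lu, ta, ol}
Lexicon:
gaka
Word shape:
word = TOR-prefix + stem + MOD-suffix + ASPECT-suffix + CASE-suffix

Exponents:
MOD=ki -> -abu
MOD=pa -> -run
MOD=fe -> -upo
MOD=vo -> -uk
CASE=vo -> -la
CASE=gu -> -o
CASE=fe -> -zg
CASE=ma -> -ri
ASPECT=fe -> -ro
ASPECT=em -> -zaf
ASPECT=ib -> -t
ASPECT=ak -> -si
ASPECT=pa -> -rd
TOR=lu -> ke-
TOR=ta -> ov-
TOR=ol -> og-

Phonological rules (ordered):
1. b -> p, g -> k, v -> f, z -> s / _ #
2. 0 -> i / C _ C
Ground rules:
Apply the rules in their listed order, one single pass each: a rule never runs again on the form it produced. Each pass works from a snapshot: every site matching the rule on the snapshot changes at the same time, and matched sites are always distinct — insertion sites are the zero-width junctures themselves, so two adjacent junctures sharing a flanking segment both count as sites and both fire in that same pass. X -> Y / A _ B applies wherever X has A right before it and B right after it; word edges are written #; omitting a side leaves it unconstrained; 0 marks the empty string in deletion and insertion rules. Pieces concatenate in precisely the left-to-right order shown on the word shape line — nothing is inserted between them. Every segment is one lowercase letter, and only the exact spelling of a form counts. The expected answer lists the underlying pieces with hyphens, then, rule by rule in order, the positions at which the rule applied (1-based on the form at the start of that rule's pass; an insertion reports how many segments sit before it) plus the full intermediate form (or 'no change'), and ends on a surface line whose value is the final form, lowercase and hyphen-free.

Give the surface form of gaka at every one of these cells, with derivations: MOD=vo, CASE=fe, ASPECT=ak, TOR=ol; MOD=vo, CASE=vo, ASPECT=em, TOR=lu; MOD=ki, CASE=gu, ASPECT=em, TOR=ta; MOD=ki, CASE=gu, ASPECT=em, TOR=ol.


cell MOD=vo, CASE=fe, ASPECT=ak, TOR=ol:
underlying: og-gaka-uk-si-zg
1. b -> p, g -> k, v -> f, z -> s / _ #: fires at position(s) 12: oggakauksizk
2. 0 -> i / C _ C: inserts after position(s) 2, 8, 11: ogigakaukisizik
surface: ogigakaukisizik

cell MOD=vo, CASE=vo, ASPECT=em, TOR=lu:
underlying: ke-gaka-uk-zaf-la
1. b -> p, g -> k, v -> f, z -> s / _ #: no change
2. 0 -> i / C _ C: inserts after position(s) 8, 11: kegakaukizafila
surface: kegakaukizafila

cell MOD=ki, CASE=gu, ASPECT=em, TOR=ta:
underlying: ov-gaka-abu-zaf-o
1. b -> p, g -> k, v -> f, z -> s / _ #: no change
2. 0 -> i / C _ C: inserts after position(s) 2: ovigakaabuzafo
surface: ovigakaabuzafo

cell MOD=ki, CASE=gu, ASPECT=em, TOR=ol:
underlying: og-gaka-abu-zaf-o
1. b -> p, g -> k, v -> f, z -> s / _ #: no change
2. 0 -> i / C _ C: inserts after position(s) 2: ogigakaabuzafo
surface: ogigakaabuzafo
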